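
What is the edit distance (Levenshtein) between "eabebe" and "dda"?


Computing edit distance: "eabebe" -> "dda"
DP table:
           d    d    a
      0    1    2    3
  e   1    1    2    3
  a   2    2    2    2
  b   3    3    3    3
  e   4    4    4    4
  b   5    5    5    5
  e   6    6    6    6
Edit distance = dp[6][3] = 6

6


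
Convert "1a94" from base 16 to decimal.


Input: "1a94" in base 16
Positional expansion:
  Digit '1' (value 1) x 16^3 = 4096
  Digit 'a' (value 10) x 16^2 = 2560
  Digit '9' (value 9) x 16^1 = 144
  Digit '4' (value 4) x 16^0 = 4
Sum = 6804

6804


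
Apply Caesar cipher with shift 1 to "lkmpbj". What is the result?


Caesar cipher: shift "lkmpbj" by 1
  'l' (pos 11) + 1 = pos 12 = 'm'
  'k' (pos 10) + 1 = pos 11 = 'l'
  'm' (pos 12) + 1 = pos 13 = 'n'
  'p' (pos 15) + 1 = pos 16 = 'q'
  'b' (pos 1) + 1 = pos 2 = 'c'
  'j' (pos 9) + 1 = pos 10 = 'k'
Result: mlnqck

mlnqck


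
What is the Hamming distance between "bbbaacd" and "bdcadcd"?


Comparing "bbbaacd" and "bdcadcd" position by position:
  Position 0: 'b' vs 'b' => same
  Position 1: 'b' vs 'd' => differ
  Position 2: 'b' vs 'c' => differ
  Position 3: 'a' vs 'a' => same
  Position 4: 'a' vs 'd' => differ
  Position 5: 'c' vs 'c' => same
  Position 6: 'd' vs 'd' => same
Total differences (Hamming distance): 3

3


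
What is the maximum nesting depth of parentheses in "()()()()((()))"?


Input: "()()()()((()))"
Tracking depth:
  Position 0 '(': depth becomes 1
  Position 1 ')': depth becomes 0
  Position 2 '(': depth becomes 1
  Position 3 ')': depth becomes 0
  Position 4 '(': depth becomes 1
  Position 5 ')': depth becomes 0
  Position 6 '(': depth becomes 1
  Position 7 ')': depth becomes 0
  Position 8 '(': depth becomes 1
  Position 9 '(': depth becomes 2
  Position 10 '(': depth becomes 3
  Position 11 ')': depth becomes 2
  Position 12 ')': depth becomes 1
  Position 13 ')': depth becomes 0
Maximum depth reached: 3

3


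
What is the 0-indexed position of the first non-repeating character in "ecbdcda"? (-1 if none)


Input: ecbdcda
Character frequencies:
  'a': 1
  'b': 1
  'c': 2
  'd': 2
  'e': 1
Scanning left to right for freq == 1:
  Position 0 ('e'): unique! => answer = 0

0


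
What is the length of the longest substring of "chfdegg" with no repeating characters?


Input: "chfdegg"
Sliding window (track last position of each char):
  Position 0 ('c'): window [0,0] length 1 -- new best
  Position 1 ('h'): window [0,1] length 2 -- new best
  Position 2 ('f'): window [0,2] length 3 -- new best
  Position 3 ('d'): window [0,3] length 4 -- new best
  Position 4 ('e'): window [0,4] length 5 -- new best
  Position 5 ('g'): window [0,5] length 6 -- new best
  Position 6 ('g'): repeat (last at 5), move window start to 6
  Position 6 ('g'): window [6,6] length 1
Longest substring with no repeats: "chfdeg" with length 6

6


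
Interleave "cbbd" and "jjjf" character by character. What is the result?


Interleaving "cbbd" and "jjjf":
  Position 0: 'c' from first, 'j' from second => "cj"
  Position 1: 'b' from first, 'j' from second => "bj"
  Position 2: 'b' from first, 'j' from second => "bj"
  Position 3: 'd' from first, 'f' from second => "df"
Result: cjbjbjdf

cjbjbjdf


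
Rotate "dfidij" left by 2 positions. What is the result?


Input: "dfidij", rotate left by 2
First 2 characters: "df"
Remaining characters: "idij"
Concatenate remaining + first: "idij" + "df" = "idijdf"

idijdf


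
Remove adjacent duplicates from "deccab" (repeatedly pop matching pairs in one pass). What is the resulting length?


Input: deccab
Stack-based adjacent duplicate removal:
  Read 'd': push. Stack: d
  Read 'e': push. Stack: de
  Read 'c': push. Stack: dec
  Read 'c': matches stack top 'c' => pop. Stack: de
  Read 'a': push. Stack: dea
  Read 'b': push. Stack: deab
Final stack: "deab" (length 4)

4


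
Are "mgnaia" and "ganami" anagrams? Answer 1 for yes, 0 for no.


Strings: "mgnaia", "ganami"
Sorted first:  aagimn
Sorted second: aagimn
Sorted forms match => anagrams

1


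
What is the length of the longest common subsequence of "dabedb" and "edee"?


LCS of "dabedb" and "edee"
DP table:
           e    d    e    e
      0    0    0    0    0
  d   0    0    1    1    1
  a   0    0    1    1    1
  b   0    0    1    1    1
  e   0    1    1    2    2
  d   0    1    2    2    2
  b   0    1    2    2    2
LCS length = dp[6][4] = 2

2


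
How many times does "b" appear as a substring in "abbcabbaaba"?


Searching for "b" in "abbcabbaaba"
Scanning each position:
  Position 0: "a" => no
  Position 1: "b" => MATCH
  Position 2: "b" => MATCH
  Position 3: "c" => no
  Position 4: "a" => no
  Position 5: "b" => MATCH
  Position 6: "b" => MATCH
  Position 7: "a" => no
  Position 8: "a" => no
  Position 9: "b" => MATCH
  Position 10: "a" => no
Total occurrences: 5

5


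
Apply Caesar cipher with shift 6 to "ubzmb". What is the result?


Caesar cipher: shift "ubzmb" by 6
  'u' (pos 20) + 6 = pos 0 = 'a'
  'b' (pos 1) + 6 = pos 7 = 'h'
  'z' (pos 25) + 6 = pos 5 = 'f'
  'm' (pos 12) + 6 = pos 18 = 's'
  'b' (pos 1) + 6 = pos 7 = 'h'
Result: ahfsh

ahfsh


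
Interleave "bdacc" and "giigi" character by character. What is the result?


Interleaving "bdacc" and "giigi":
  Position 0: 'b' from first, 'g' from second => "bg"
  Position 1: 'd' from first, 'i' from second => "di"
  Position 2: 'a' from first, 'i' from second => "ai"
  Position 3: 'c' from first, 'g' from second => "cg"
  Position 4: 'c' from first, 'i' from second => "ci"
Result: bgdiaicgci

bgdiaicgci


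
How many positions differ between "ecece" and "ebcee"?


Comparing "ecece" and "ebcee" position by position:
  Position 0: 'e' vs 'e' => same
  Position 1: 'c' vs 'b' => DIFFER
  Position 2: 'e' vs 'c' => DIFFER
  Position 3: 'c' vs 'e' => DIFFER
  Position 4: 'e' vs 'e' => same
Positions that differ: 3

3


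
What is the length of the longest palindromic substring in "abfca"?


Input: "abfca"
Checking substrings for palindromes:
  No multi-char palindromic substrings found
Longest palindromic substring: "a" with length 1

1


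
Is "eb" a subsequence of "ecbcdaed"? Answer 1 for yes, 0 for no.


Check if "eb" is a subsequence of "ecbcdaed"
Greedy scan:
  Position 0 ('e'): matches sub[0] = 'e'
  Position 1 ('c'): no match needed
  Position 2 ('b'): matches sub[1] = 'b'
  Position 3 ('c'): no match needed
  Position 4 ('d'): no match needed
  Position 5 ('a'): no match needed
  Position 6 ('e'): no match needed
  Position 7 ('d'): no match needed
All 2 characters matched => is a subsequence

1


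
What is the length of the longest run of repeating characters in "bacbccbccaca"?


Input: "bacbccbccaca"
Scanning for longest run:
  Position 1 ('a'): new char, reset run to 1
  Position 2 ('c'): new char, reset run to 1
  Position 3 ('b'): new char, reset run to 1
  Position 4 ('c'): new char, reset run to 1
  Position 5 ('c'): continues run of 'c', length=2
  Position 6 ('b'): new char, reset run to 1
  Position 7 ('c'): new char, reset run to 1
  Position 8 ('c'): continues run of 'c', length=2
  Position 9 ('a'): new char, reset run to 1
  Position 10 ('c'): new char, reset run to 1
  Position 11 ('a'): new char, reset run to 1
Longest run: 'c' with length 2

2


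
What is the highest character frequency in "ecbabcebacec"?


Input: ecbabcebacec
Character counts:
  'a': 2
  'b': 3
  'c': 4
  'e': 3
Maximum frequency: 4

4


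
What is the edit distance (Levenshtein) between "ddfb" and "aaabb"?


Computing edit distance: "ddfb" -> "aaabb"
DP table:
           a    a    a    b    b
      0    1    2    3    4    5
  d   1    1    2    3    4    5
  d   2    2    2    3    4    5
  f   3    3    3    3    4    5
  b   4    4    4    4    3    4
Edit distance = dp[4][5] = 4

4


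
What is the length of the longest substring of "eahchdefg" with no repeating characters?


Input: "eahchdefg"
Sliding window (track last position of each char):
  Position 0 ('e'): window [0,0] length 1 -- new best
  Position 1 ('a'): window [0,1] length 2 -- new best
  Position 2 ('h'): window [0,2] length 3 -- new best
  Position 3 ('c'): window [0,3] length 4 -- new best
  Position 4 ('h'): repeat (last at 2), move window start to 3
  Position 4 ('h'): window [3,4] length 2
  Position 5 ('d'): window [3,5] length 3
  Position 6 ('e'): window [3,6] length 4
  Position 7 ('f'): window [3,7] length 5 -- new best
  Position 8 ('g'): window [3,8] length 6 -- new best
Longest substring with no repeats: "chdefg" with length 6

6


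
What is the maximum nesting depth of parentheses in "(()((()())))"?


Input: "(()((()())))"
Tracking depth:
  Position 0 '(': depth becomes 1
  Position 1 '(': depth becomes 2
  Position 2 ')': depth becomes 1
  Position 3 '(': depth becomes 2
  Position 4 '(': depth becomes 3
  Position 5 '(': depth becomes 4
  Position 6 ')': depth becomes 3
  Position 7 '(': depth becomes 4
  Position 8 ')': depth becomes 3
  Position 9 ')': depth becomes 2
  Position 10 ')': depth becomes 1
  Position 11 ')': depth becomes 0
Maximum depth reached: 4

4


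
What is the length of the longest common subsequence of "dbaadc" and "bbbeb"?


LCS of "dbaadc" and "bbbeb"
DP table:
           b    b    b    e    b
      0    0    0    0    0    0
  d   0    0    0    0    0    0
  b   0    1    1    1    1    1
  a   0    1    1    1    1    1
  a   0    1    1    1    1    1
  d   0    1    1    1    1    1
  c   0    1    1    1    1    1
LCS length = dp[6][5] = 1

1


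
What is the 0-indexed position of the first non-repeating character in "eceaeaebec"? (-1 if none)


Input: eceaeaebec
Character frequencies:
  'a': 2
  'b': 1
  'c': 2
  'e': 5
Scanning left to right for freq == 1:
  Position 0 ('e'): freq=5, skip
  Position 1 ('c'): freq=2, skip
  Position 2 ('e'): freq=5, skip
  Position 3 ('a'): freq=2, skip
  Position 4 ('e'): freq=5, skip
  Position 5 ('a'): freq=2, skip
  Position 6 ('e'): freq=5, skip
  Position 7 ('b'): unique! => answer = 7

7


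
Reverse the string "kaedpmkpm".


Input: kaedpmkpm
Reading characters right to left:
  Position 8: 'm'
  Position 7: 'p'
  Position 6: 'k'
  Position 5: 'm'
  Position 4: 'p'
  Position 3: 'd'
  Position 2: 'e'
  Position 1: 'a'
  Position 0: 'k'
Reversed: mpkmpdeak

mpkmpdeak


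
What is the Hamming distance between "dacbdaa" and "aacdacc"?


Comparing "dacbdaa" and "aacdacc" position by position:
  Position 0: 'd' vs 'a' => differ
  Position 1: 'a' vs 'a' => same
  Position 2: 'c' vs 'c' => same
  Position 3: 'b' vs 'd' => differ
  Position 4: 'd' vs 'a' => differ
  Position 5: 'a' vs 'c' => differ
  Position 6: 'a' vs 'c' => differ
Total differences (Hamming distance): 5

5


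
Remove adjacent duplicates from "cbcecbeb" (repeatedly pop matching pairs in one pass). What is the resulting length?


Input: cbcecbeb
Stack-based adjacent duplicate removal:
  Read 'c': push. Stack: c
  Read 'b': push. Stack: cb
  Read 'c': push. Stack: cbc
  Read 'e': push. Stack: cbce
  Read 'c': push. Stack: cbcec
  Read 'b': push. Stack: cbcecb
  Read 'e': push. Stack: cbcecbe
  Read 'b': push. Stack: cbcecbeb
Final stack: "cbcecbeb" (length 8)

8


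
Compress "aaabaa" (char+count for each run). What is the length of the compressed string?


Input: aaabaa
Runs:
  'a' x 3 => "a3"
  'b' x 1 => "b1"
  'a' x 2 => "a2"
Compressed: "a3b1a2"
Compressed length: 6

6


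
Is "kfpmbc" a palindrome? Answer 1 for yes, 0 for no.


Input: kfpmbc
Reversed: cbmpfk
  Compare pos 0 ('k') with pos 5 ('c'): MISMATCH
  Compare pos 1 ('f') with pos 4 ('b'): MISMATCH
  Compare pos 2 ('p') with pos 3 ('m'): MISMATCH
Result: not a palindrome

0


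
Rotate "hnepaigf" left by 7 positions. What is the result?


Input: "hnepaigf", rotate left by 7
First 7 characters: "hnepaig"
Remaining characters: "f"
Concatenate remaining + first: "f" + "hnepaig" = "fhnepaig"

fhnepaig


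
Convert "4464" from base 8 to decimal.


Input: "4464" in base 8
Positional expansion:
  Digit '4' (value 4) x 8^3 = 2048
  Digit '4' (value 4) x 8^2 = 256
  Digit '6' (value 6) x 8^1 = 48
  Digit '4' (value 4) x 8^0 = 4
Sum = 2356

2356


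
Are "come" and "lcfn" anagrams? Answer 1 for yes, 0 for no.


Strings: "come", "lcfn"
Sorted first:  cemo
Sorted second: cfln
Differ at position 1: 'e' vs 'f' => not anagrams

0


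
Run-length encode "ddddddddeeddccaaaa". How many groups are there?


Input: ddddddddeeddccaaaa
Scanning for consecutive runs:
  Group 1: 'd' x 8 (positions 0-7)
  Group 2: 'e' x 2 (positions 8-9)
  Group 3: 'd' x 2 (positions 10-11)
  Group 4: 'c' x 2 (positions 12-13)
  Group 5: 'a' x 4 (positions 14-17)
Total groups: 5

5


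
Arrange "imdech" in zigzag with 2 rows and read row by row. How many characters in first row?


Zigzag "imdech" into 2 rows:
Placing characters:
  'i' => row 0
  'm' => row 1
  'd' => row 0
  'e' => row 1
  'c' => row 0
  'h' => row 1
Rows:
  Row 0: "idc"
  Row 1: "meh"
First row length: 3

3


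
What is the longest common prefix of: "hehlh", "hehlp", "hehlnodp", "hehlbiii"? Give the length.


Words: hehlh, hehlp, hehlnodp, hehlbiii
  Position 0: all 'h' => match
  Position 1: all 'e' => match
  Position 2: all 'h' => match
  Position 3: all 'l' => match
  Position 4: ('h', 'p', 'n', 'b') => mismatch, stop
LCP = "hehl" (length 4)

4


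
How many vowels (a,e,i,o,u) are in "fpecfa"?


Input: fpecfa
Checking each character:
  'f' at position 0: consonant
  'p' at position 1: consonant
  'e' at position 2: vowel (running total: 1)
  'c' at position 3: consonant
  'f' at position 4: consonant
  'a' at position 5: vowel (running total: 2)
Total vowels: 2

2


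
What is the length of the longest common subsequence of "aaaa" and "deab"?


LCS of "aaaa" and "deab"
DP table:
           d    e    a    b
      0    0    0    0    0
  a   0    0    0    1    1
  a   0    0    0    1    1
  a   0    0    0    1    1
  a   0    0    0    1    1
LCS length = dp[4][4] = 1

1


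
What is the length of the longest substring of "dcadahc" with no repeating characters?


Input: "dcadahc"
Sliding window (track last position of each char):
  Position 0 ('d'): window [0,0] length 1 -- new best
  Position 1 ('c'): window [0,1] length 2 -- new best
  Position 2 ('a'): window [0,2] length 3 -- new best
  Position 3 ('d'): repeat (last at 0), move window start to 1
  Position 3 ('d'): window [1,3] length 3
  Position 4 ('a'): repeat (last at 2), move window start to 3
  Position 4 ('a'): window [3,4] length 2
  Position 5 ('h'): window [3,5] length 3
  Position 6 ('c'): window [3,6] length 4 -- new best
Longest substring with no repeats: "dahc" with length 4

4


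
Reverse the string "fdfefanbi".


Input: fdfefanbi
Reading characters right to left:
  Position 8: 'i'
  Position 7: 'b'
  Position 6: 'n'
  Position 5: 'a'
  Position 4: 'f'
  Position 3: 'e'
  Position 2: 'f'
  Position 1: 'd'
  Position 0: 'f'
Reversed: ibnafefdf

ibnafefdf


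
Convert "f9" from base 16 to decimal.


Input: "f9" in base 16
Positional expansion:
  Digit 'f' (value 15) x 16^1 = 240
  Digit '9' (value 9) x 16^0 = 9
Sum = 249

249


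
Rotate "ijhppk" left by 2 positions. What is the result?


Input: "ijhppk", rotate left by 2
First 2 characters: "ij"
Remaining characters: "hppk"
Concatenate remaining + first: "hppk" + "ij" = "hppkij"

hppkij


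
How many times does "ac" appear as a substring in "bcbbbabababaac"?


Searching for "ac" in "bcbbbabababaac"
Scanning each position:
  Position 0: "bc" => no
  Position 1: "cb" => no
  Position 2: "bb" => no
  Position 3: "bb" => no
  Position 4: "ba" => no
  Position 5: "ab" => no
  Position 6: "ba" => no
  Position 7: "ab" => no
  Position 8: "ba" => no
  Position 9: "ab" => no
  Position 10: "ba" => no
  Position 11: "aa" => no
  Position 12: "ac" => MATCH
Total occurrences: 1

1


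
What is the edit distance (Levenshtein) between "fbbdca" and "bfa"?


Computing edit distance: "fbbdca" -> "bfa"
DP table:
           b    f    a
      0    1    2    3
  f   1    1    1    2
  b   2    1    2    2
  b   3    2    2    3
  d   4    3    3    3
  c   5    4    4    4
  a   6    5    5    4
Edit distance = dp[6][3] = 4

4


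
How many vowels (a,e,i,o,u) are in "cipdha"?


Input: cipdha
Checking each character:
  'c' at position 0: consonant
  'i' at position 1: vowel (running total: 1)
  'p' at position 2: consonant
  'd' at position 3: consonant
  'h' at position 4: consonant
  'a' at position 5: vowel (running total: 2)
Total vowels: 2

2


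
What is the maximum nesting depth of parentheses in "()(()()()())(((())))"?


Input: "()(()()()())(((())))"
Tracking depth:
  Position 0 '(': depth becomes 1
  Position 1 ')': depth becomes 0
  Position 2 '(': depth becomes 1
  Position 3 '(': depth becomes 2
  Position 4 ')': depth becomes 1
  Position 5 '(': depth becomes 2
  Position 6 ')': depth becomes 1
  Position 7 '(': depth becomes 2
  Position 8 ')': depth becomes 1
  Position 9 '(': depth becomes 2
  Position 10 ')': depth becomes 1
  Position 11 ')': depth becomes 0
  Position 12 '(': depth becomes 1
  Position 13 '(': depth becomes 2
  Position 14 '(': depth becomes 3
  Position 15 '(': depth becomes 4
  Position 16 ')': depth becomes 3
  Position 17 ')': depth becomes 2
  Position 18 ')': depth becomes 1
  Position 19 ')': depth becomes 0
Maximum depth reached: 4

4


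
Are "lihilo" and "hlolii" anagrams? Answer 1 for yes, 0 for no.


Strings: "lihilo", "hlolii"
Sorted first:  hiillo
Sorted second: hiillo
Sorted forms match => anagrams

1


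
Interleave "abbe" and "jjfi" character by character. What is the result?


Interleaving "abbe" and "jjfi":
  Position 0: 'a' from first, 'j' from second => "aj"
  Position 1: 'b' from first, 'j' from second => "bj"
  Position 2: 'b' from first, 'f' from second => "bf"
  Position 3: 'e' from first, 'i' from second => "ei"
Result: ajbjbfei

ajbjbfei


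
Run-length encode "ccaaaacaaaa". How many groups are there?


Input: ccaaaacaaaa
Scanning for consecutive runs:
  Group 1: 'c' x 2 (positions 0-1)
  Group 2: 'a' x 4 (positions 2-5)
  Group 3: 'c' x 1 (positions 6-6)
  Group 4: 'a' x 4 (positions 7-10)
Total groups: 4

4


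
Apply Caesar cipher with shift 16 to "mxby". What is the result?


Caesar cipher: shift "mxby" by 16
  'm' (pos 12) + 16 = pos 2 = 'c'
  'x' (pos 23) + 16 = pos 13 = 'n'
  'b' (pos 1) + 16 = pos 17 = 'r'
  'y' (pos 24) + 16 = pos 14 = 'o'
Result: cnro

cnro


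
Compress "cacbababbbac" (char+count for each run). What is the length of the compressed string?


Input: cacbababbbac
Runs:
  'c' x 1 => "c1"
  'a' x 1 => "a1"
  'c' x 1 => "c1"
  'b' x 1 => "b1"
  'a' x 1 => "a1"
  'b' x 1 => "b1"
  'a' x 1 => "a1"
  'b' x 3 => "b3"
  'a' x 1 => "a1"
  'c' x 1 => "c1"
Compressed: "c1a1c1b1a1b1a1b3a1c1"
Compressed length: 20

20


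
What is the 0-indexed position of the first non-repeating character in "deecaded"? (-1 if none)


Input: deecaded
Character frequencies:
  'a': 1
  'c': 1
  'd': 3
  'e': 3
Scanning left to right for freq == 1:
  Position 0 ('d'): freq=3, skip
  Position 1 ('e'): freq=3, skip
  Position 2 ('e'): freq=3, skip
  Position 3 ('c'): unique! => answer = 3

3


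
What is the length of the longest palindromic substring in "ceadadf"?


Input: "ceadadf"
Checking substrings for palindromes:
  [2:5] "ada" (len 3) => palindrome
  [3:6] "dad" (len 3) => palindrome
Longest palindromic substring: "ada" with length 3

3


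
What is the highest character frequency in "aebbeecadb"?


Input: aebbeecadb
Character counts:
  'a': 2
  'b': 3
  'c': 1
  'd': 1
  'e': 3
Maximum frequency: 3

3


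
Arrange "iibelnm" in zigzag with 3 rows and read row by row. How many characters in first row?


Zigzag "iibelnm" into 3 rows:
Placing characters:
  'i' => row 0
  'i' => row 1
  'b' => row 2
  'e' => row 1
  'l' => row 0
  'n' => row 1
  'm' => row 2
Rows:
  Row 0: "il"
  Row 1: "ien"
  Row 2: "bm"
First row length: 2

2


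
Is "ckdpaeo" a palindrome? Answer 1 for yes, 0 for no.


Input: ckdpaeo
Reversed: oeapdkc
  Compare pos 0 ('c') with pos 6 ('o'): MISMATCH
  Compare pos 1 ('k') with pos 5 ('e'): MISMATCH
  Compare pos 2 ('d') with pos 4 ('a'): MISMATCH
Result: not a palindrome

0


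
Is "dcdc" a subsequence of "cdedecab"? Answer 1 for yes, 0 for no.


Check if "dcdc" is a subsequence of "cdedecab"
Greedy scan:
  Position 0 ('c'): no match needed
  Position 1 ('d'): matches sub[0] = 'd'
  Position 2 ('e'): no match needed
  Position 3 ('d'): no match needed
  Position 4 ('e'): no match needed
  Position 5 ('c'): matches sub[1] = 'c'
  Position 6 ('a'): no match needed
  Position 7 ('b'): no match needed
Only matched 2/4 characters => not a subsequence

0


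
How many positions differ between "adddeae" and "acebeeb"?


Comparing "adddeae" and "acebeeb" position by position:
  Position 0: 'a' vs 'a' => same
  Position 1: 'd' vs 'c' => DIFFER
  Position 2: 'd' vs 'e' => DIFFER
  Position 3: 'd' vs 'b' => DIFFER
  Position 4: 'e' vs 'e' => same
  Position 5: 'a' vs 'e' => DIFFER
  Position 6: 'e' vs 'b' => DIFFER
Positions that differ: 5

5


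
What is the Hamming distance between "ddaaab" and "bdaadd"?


Comparing "ddaaab" and "bdaadd" position by position:
  Position 0: 'd' vs 'b' => differ
  Position 1: 'd' vs 'd' => same
  Position 2: 'a' vs 'a' => same
  Position 3: 'a' vs 'a' => same
  Position 4: 'a' vs 'd' => differ
  Position 5: 'b' vs 'd' => differ
Total differences (Hamming distance): 3

3


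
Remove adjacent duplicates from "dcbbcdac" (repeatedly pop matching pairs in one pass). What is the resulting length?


Input: dcbbcdac
Stack-based adjacent duplicate removal:
  Read 'd': push. Stack: d
  Read 'c': push. Stack: dc
  Read 'b': push. Stack: dcb
  Read 'b': matches stack top 'b' => pop. Stack: dc
  Read 'c': matches stack top 'c' => pop. Stack: d
  Read 'd': matches stack top 'd' => pop. Stack: (empty)
  Read 'a': push. Stack: a
  Read 'c': push. Stack: ac
Final stack: "ac" (length 2)

2


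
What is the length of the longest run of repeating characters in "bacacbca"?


Input: "bacacbca"
Scanning for longest run:
  Position 1 ('a'): new char, reset run to 1
  Position 2 ('c'): new char, reset run to 1
  Position 3 ('a'): new char, reset run to 1
  Position 4 ('c'): new char, reset run to 1
  Position 5 ('b'): new char, reset run to 1
  Position 6 ('c'): new char, reset run to 1
  Position 7 ('a'): new char, reset run to 1
Longest run: 'b' with length 1

1


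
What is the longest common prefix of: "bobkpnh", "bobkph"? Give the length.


Words: bobkpnh, bobkph
  Position 0: all 'b' => match
  Position 1: all 'o' => match
  Position 2: all 'b' => match
  Position 3: all 'k' => match
  Position 4: all 'p' => match
  Position 5: ('n', 'h') => mismatch, stop
LCP = "bobkp" (length 5)

5


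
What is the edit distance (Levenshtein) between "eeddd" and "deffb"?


Computing edit distance: "eeddd" -> "deffb"
DP table:
           d    e    f    f    b
      0    1    2    3    4    5
  e   1    1    1    2    3    4
  e   2    2    1    2    3    4
  d   3    2    2    2    3    4
  d   4    3    3    3    3    4
  d   5    4    4    4    4    4
Edit distance = dp[5][5] = 4

4


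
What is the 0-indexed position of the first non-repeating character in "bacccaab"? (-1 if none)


Input: bacccaab
Character frequencies:
  'a': 3
  'b': 2
  'c': 3
Scanning left to right for freq == 1:
  Position 0 ('b'): freq=2, skip
  Position 1 ('a'): freq=3, skip
  Position 2 ('c'): freq=3, skip
  Position 3 ('c'): freq=3, skip
  Position 4 ('c'): freq=3, skip
  Position 5 ('a'): freq=3, skip
  Position 6 ('a'): freq=3, skip
  Position 7 ('b'): freq=2, skip
  No unique character found => answer = -1

-1


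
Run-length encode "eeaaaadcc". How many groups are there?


Input: eeaaaadcc
Scanning for consecutive runs:
  Group 1: 'e' x 2 (positions 0-1)
  Group 2: 'a' x 4 (positions 2-5)
  Group 3: 'd' x 1 (positions 6-6)
  Group 4: 'c' x 2 (positions 7-8)
Total groups: 4

4


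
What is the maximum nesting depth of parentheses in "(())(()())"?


Input: "(())(()())"
Tracking depth:
  Position 0 '(': depth becomes 1
  Position 1 '(': depth becomes 2
  Position 2 ')': depth becomes 1
  Position 3 ')': depth becomes 0
  Position 4 '(': depth becomes 1
  Position 5 '(': depth becomes 2
  Position 6 ')': depth becomes 1
  Position 7 '(': depth becomes 2
  Position 8 ')': depth becomes 1
  Position 9 ')': depth becomes 0
Maximum depth reached: 2

2


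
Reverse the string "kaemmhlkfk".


Input: kaemmhlkfk
Reading characters right to left:
  Position 9: 'k'
  Position 8: 'f'
  Position 7: 'k'
  Position 6: 'l'
  Position 5: 'h'
  Position 4: 'm'
  Position 3: 'm'
  Position 2: 'e'
  Position 1: 'a'
  Position 0: 'k'
Reversed: kfklhmmeak

kfklhmmeak


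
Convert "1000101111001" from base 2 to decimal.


Input: "1000101111001" in base 2
Positional expansion:
  Digit '1' (value 1) x 2^12 = 4096
  Digit '0' (value 0) x 2^11 = 0
  Digit '0' (value 0) x 2^10 = 0
  Digit '0' (value 0) x 2^9 = 0
  Digit '1' (value 1) x 2^8 = 256
  Digit '0' (value 0) x 2^7 = 0
  Digit '1' (value 1) x 2^6 = 64
  Digit '1' (value 1) x 2^5 = 32
  Digit '1' (value 1) x 2^4 = 16
  Digit '1' (value 1) x 2^3 = 8
  Digit '0' (value 0) x 2^2 = 0
  Digit '0' (value 0) x 2^1 = 0
  Digit '1' (value 1) x 2^0 = 1
Sum = 4473

4473


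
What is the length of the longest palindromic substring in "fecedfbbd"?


Input: "fecedfbbd"
Checking substrings for palindromes:
  [1:4] "ece" (len 3) => palindrome
  [6:8] "bb" (len 2) => palindrome
Longest palindromic substring: "ece" with length 3

3


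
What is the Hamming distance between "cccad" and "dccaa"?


Comparing "cccad" and "dccaa" position by position:
  Position 0: 'c' vs 'd' => differ
  Position 1: 'c' vs 'c' => same
  Position 2: 'c' vs 'c' => same
  Position 3: 'a' vs 'a' => same
  Position 4: 'd' vs 'a' => differ
Total differences (Hamming distance): 2

2


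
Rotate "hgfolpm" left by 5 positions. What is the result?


Input: "hgfolpm", rotate left by 5
First 5 characters: "hgfol"
Remaining characters: "pm"
Concatenate remaining + first: "pm" + "hgfol" = "pmhgfol"

pmhgfol


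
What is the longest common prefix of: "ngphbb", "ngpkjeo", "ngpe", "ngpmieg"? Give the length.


Words: ngphbb, ngpkjeo, ngpe, ngpmieg
  Position 0: all 'n' => match
  Position 1: all 'g' => match
  Position 2: all 'p' => match
  Position 3: ('h', 'k', 'e', 'm') => mismatch, stop
LCP = "ngp" (length 3)

3


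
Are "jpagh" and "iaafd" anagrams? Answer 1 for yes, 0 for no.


Strings: "jpagh", "iaafd"
Sorted first:  aghjp
Sorted second: aadfi
Differ at position 1: 'g' vs 'a' => not anagrams

0


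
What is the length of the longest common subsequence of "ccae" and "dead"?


LCS of "ccae" and "dead"
DP table:
           d    e    a    d
      0    0    0    0    0
  c   0    0    0    0    0
  c   0    0    0    0    0
  a   0    0    0    1    1
  e   0    0    1    1    1
LCS length = dp[4][4] = 1

1


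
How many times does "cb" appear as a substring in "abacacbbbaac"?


Searching for "cb" in "abacacbbbaac"
Scanning each position:
  Position 0: "ab" => no
  Position 1: "ba" => no
  Position 2: "ac" => no
  Position 3: "ca" => no
  Position 4: "ac" => no
  Position 5: "cb" => MATCH
  Position 6: "bb" => no
  Position 7: "bb" => no
  Position 8: "ba" => no
  Position 9: "aa" => no
  Position 10: "ac" => no
Total occurrences: 1

1


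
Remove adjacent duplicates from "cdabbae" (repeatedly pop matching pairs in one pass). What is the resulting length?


Input: cdabbae
Stack-based adjacent duplicate removal:
  Read 'c': push. Stack: c
  Read 'd': push. Stack: cd
  Read 'a': push. Stack: cda
  Read 'b': push. Stack: cdab
  Read 'b': matches stack top 'b' => pop. Stack: cda
  Read 'a': matches stack top 'a' => pop. Stack: cd
  Read 'e': push. Stack: cde
Final stack: "cde" (length 3)

3


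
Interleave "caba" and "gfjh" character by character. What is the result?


Interleaving "caba" and "gfjh":
  Position 0: 'c' from first, 'g' from second => "cg"
  Position 1: 'a' from first, 'f' from second => "af"
  Position 2: 'b' from first, 'j' from second => "bj"
  Position 3: 'a' from first, 'h' from second => "ah"
Result: cgafbjah

cgafbjah


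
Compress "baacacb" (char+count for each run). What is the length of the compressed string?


Input: baacacb
Runs:
  'b' x 1 => "b1"
  'a' x 2 => "a2"
  'c' x 1 => "c1"
  'a' x 1 => "a1"
  'c' x 1 => "c1"
  'b' x 1 => "b1"
Compressed: "b1a2c1a1c1b1"
Compressed length: 12

12


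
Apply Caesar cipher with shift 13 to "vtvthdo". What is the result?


Caesar cipher: shift "vtvthdo" by 13
  'v' (pos 21) + 13 = pos 8 = 'i'
  't' (pos 19) + 13 = pos 6 = 'g'
  'v' (pos 21) + 13 = pos 8 = 'i'
  't' (pos 19) + 13 = pos 6 = 'g'
  'h' (pos 7) + 13 = pos 20 = 'u'
  'd' (pos 3) + 13 = pos 16 = 'q'
  'o' (pos 14) + 13 = pos 1 = 'b'
Result: igiguqb

igiguqb


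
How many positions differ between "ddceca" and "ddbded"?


Comparing "ddceca" and "ddbded" position by position:
  Position 0: 'd' vs 'd' => same
  Position 1: 'd' vs 'd' => same
  Position 2: 'c' vs 'b' => DIFFER
  Position 3: 'e' vs 'd' => DIFFER
  Position 4: 'c' vs 'e' => DIFFER
  Position 5: 'a' vs 'd' => DIFFER
Positions that differ: 4

4


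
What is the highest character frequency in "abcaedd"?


Input: abcaedd
Character counts:
  'a': 2
  'b': 1
  'c': 1
  'd': 2
  'e': 1
Maximum frequency: 2

2


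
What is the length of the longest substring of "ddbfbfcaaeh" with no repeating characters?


Input: "ddbfbfcaaeh"
Sliding window (track last position of each char):
  Position 0 ('d'): window [0,0] length 1 -- new best
  Position 1 ('d'): repeat (last at 0), move window start to 1
  Position 1 ('d'): window [1,1] length 1
  Position 2 ('b'): window [1,2] length 2 -- new best
  Position 3 ('f'): window [1,3] length 3 -- new best
  Position 4 ('b'): repeat (last at 2), move window start to 3
  Position 4 ('b'): window [3,4] length 2
  Position 5 ('f'): repeat (last at 3), move window start to 4
  Position 5 ('f'): window [4,5] length 2
  Position 6 ('c'): window [4,6] length 3
  Position 7 ('a'): window [4,7] length 4 -- new best
  Position 8 ('a'): repeat (last at 7), move window start to 8
  Position 8 ('a'): window [8,8] length 1
  Position 9 ('e'): window [8,9] length 2
  Position 10 ('h'): window [8,10] length 3
Longest substring with no repeats: "bfca" with length 4

4


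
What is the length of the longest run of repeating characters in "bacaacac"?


Input: "bacaacac"
Scanning for longest run:
  Position 1 ('a'): new char, reset run to 1
  Position 2 ('c'): new char, reset run to 1
  Position 3 ('a'): new char, reset run to 1
  Position 4 ('a'): continues run of 'a', length=2
  Position 5 ('c'): new char, reset run to 1
  Position 6 ('a'): new char, reset run to 1
  Position 7 ('c'): new char, reset run to 1
Longest run: 'a' with length 2

2


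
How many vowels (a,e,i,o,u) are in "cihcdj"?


Input: cihcdj
Checking each character:
  'c' at position 0: consonant
  'i' at position 1: vowel (running total: 1)
  'h' at position 2: consonant
  'c' at position 3: consonant
  'd' at position 4: consonant
  'j' at position 5: consonant
Total vowels: 1

1


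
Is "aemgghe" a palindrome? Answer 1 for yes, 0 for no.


Input: aemgghe
Reversed: ehggmea
  Compare pos 0 ('a') with pos 6 ('e'): MISMATCH
  Compare pos 1 ('e') with pos 5 ('h'): MISMATCH
  Compare pos 2 ('m') with pos 4 ('g'): MISMATCH
Result: not a palindrome

0


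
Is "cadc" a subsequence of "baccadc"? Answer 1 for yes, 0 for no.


Check if "cadc" is a subsequence of "baccadc"
Greedy scan:
  Position 0 ('b'): no match needed
  Position 1 ('a'): no match needed
  Position 2 ('c'): matches sub[0] = 'c'
  Position 3 ('c'): no match needed
  Position 4 ('a'): matches sub[1] = 'a'
  Position 5 ('d'): matches sub[2] = 'd'
  Position 6 ('c'): matches sub[3] = 'c'
All 4 characters matched => is a subsequence

1


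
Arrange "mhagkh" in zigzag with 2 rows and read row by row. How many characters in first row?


Zigzag "mhagkh" into 2 rows:
Placing characters:
  'm' => row 0
  'h' => row 1
  'a' => row 0
  'g' => row 1
  'k' => row 0
  'h' => row 1
Rows:
  Row 0: "mak"
  Row 1: "hgh"
First row length: 3

3


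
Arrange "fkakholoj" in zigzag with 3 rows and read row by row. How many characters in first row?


Zigzag "fkakholoj" into 3 rows:
Placing characters:
  'f' => row 0
  'k' => row 1
  'a' => row 2
  'k' => row 1
  'h' => row 0
  'o' => row 1
  'l' => row 2
  'o' => row 1
  'j' => row 0
Rows:
  Row 0: "fhj"
  Row 1: "kkoo"
  Row 2: "al"
First row length: 3

3


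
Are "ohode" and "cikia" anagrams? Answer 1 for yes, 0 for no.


Strings: "ohode", "cikia"
Sorted first:  dehoo
Sorted second: aciik
Differ at position 0: 'd' vs 'a' => not anagrams

0


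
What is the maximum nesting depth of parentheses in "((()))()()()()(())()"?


Input: "((()))()()()()(())()"
Tracking depth:
  Position 0 '(': depth becomes 1
  Position 1 '(': depth becomes 2
  Position 2 '(': depth becomes 3
  Position 3 ')': depth becomes 2
  Position 4 ')': depth becomes 1
  Position 5 ')': depth becomes 0
  Position 6 '(': depth becomes 1
  Position 7 ')': depth becomes 0
  Position 8 '(': depth becomes 1
  Position 9 ')': depth becomes 0
  Position 10 '(': depth becomes 1
  Position 11 ')': depth becomes 0
  Position 12 '(': depth becomes 1
  Position 13 ')': depth becomes 0
  Position 14 '(': depth becomes 1
  Position 15 '(': depth becomes 2
  Position 16 ')': depth becomes 1
  Position 17 ')': depth becomes 0
  Position 18 '(': depth becomes 1
  Position 19 ')': depth becomes 0
Maximum depth reached: 3

3


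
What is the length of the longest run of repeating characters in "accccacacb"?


Input: "accccacacb"
Scanning for longest run:
  Position 1 ('c'): new char, reset run to 1
  Position 2 ('c'): continues run of 'c', length=2
  Position 3 ('c'): continues run of 'c', length=3
  Position 4 ('c'): continues run of 'c', length=4
  Position 5 ('a'): new char, reset run to 1
  Position 6 ('c'): new char, reset run to 1
  Position 7 ('a'): new char, reset run to 1
  Position 8 ('c'): new char, reset run to 1
  Position 9 ('b'): new char, reset run to 1
Longest run: 'c' with length 4

4


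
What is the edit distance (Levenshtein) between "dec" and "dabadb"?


Computing edit distance: "dec" -> "dabadb"
DP table:
           d    a    b    a    d    b
      0    1    2    3    4    5    6
  d   1    0    1    2    3    4    5
  e   2    1    1    2    3    4    5
  c   3    2    2    2    3    4    5
Edit distance = dp[3][6] = 5

5


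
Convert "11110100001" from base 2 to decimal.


Input: "11110100001" in base 2
Positional expansion:
  Digit '1' (value 1) x 2^10 = 1024
  Digit '1' (value 1) x 2^9 = 512
  Digit '1' (value 1) x 2^8 = 256
  Digit '1' (value 1) x 2^7 = 128
  Digit '0' (value 0) x 2^6 = 0
  Digit '1' (value 1) x 2^5 = 32
  Digit '0' (value 0) x 2^4 = 0
  Digit '0' (value 0) x 2^3 = 0
  Digit '0' (value 0) x 2^2 = 0
  Digit '0' (value 0) x 2^1 = 0
  Digit '1' (value 1) x 2^0 = 1
Sum = 1953

1953


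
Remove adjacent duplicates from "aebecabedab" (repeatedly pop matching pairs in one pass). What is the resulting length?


Input: aebecabedab
Stack-based adjacent duplicate removal:
  Read 'a': push. Stack: a
  Read 'e': push. Stack: ae
  Read 'b': push. Stack: aeb
  Read 'e': push. Stack: aebe
  Read 'c': push. Stack: aebec
  Read 'a': push. Stack: aebeca
  Read 'b': push. Stack: aebecab
  Read 'e': push. Stack: aebecabe
  Read 'd': push. Stack: aebecabed
  Read 'a': push. Stack: aebecabeda
  Read 'b': push. Stack: aebecabedab
Final stack: "aebecabedab" (length 11)

11


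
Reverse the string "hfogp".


Input: hfogp
Reading characters right to left:
  Position 4: 'p'
  Position 3: 'g'
  Position 2: 'o'
  Position 1: 'f'
  Position 0: 'h'
Reversed: pgofh

pgofh


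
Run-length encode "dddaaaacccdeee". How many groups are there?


Input: dddaaaacccdeee
Scanning for consecutive runs:
  Group 1: 'd' x 3 (positions 0-2)
  Group 2: 'a' x 4 (positions 3-6)
  Group 3: 'c' x 3 (positions 7-9)
  Group 4: 'd' x 1 (positions 10-10)
  Group 5: 'e' x 3 (positions 11-13)
Total groups: 5

5


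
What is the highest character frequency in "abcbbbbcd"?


Input: abcbbbbcd
Character counts:
  'a': 1
  'b': 5
  'c': 2
  'd': 1
Maximum frequency: 5

5


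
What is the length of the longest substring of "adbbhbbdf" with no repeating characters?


Input: "adbbhbbdf"
Sliding window (track last position of each char):
  Position 0 ('a'): window [0,0] length 1 -- new best
  Position 1 ('d'): window [0,1] length 2 -- new best
  Position 2 ('b'): window [0,2] length 3 -- new best
  Position 3 ('b'): repeat (last at 2), move window start to 3
  Position 3 ('b'): window [3,3] length 1
  Position 4 ('h'): window [3,4] length 2
  Position 5 ('b'): repeat (last at 3), move window start to 4
  Position 5 ('b'): window [4,5] length 2
  Position 6 ('b'): repeat (last at 5), move window start to 6
  Position 6 ('b'): window [6,6] length 1
  Position 7 ('d'): window [6,7] length 2
  Position 8 ('f'): window [6,8] length 3
Longest substring with no repeats: "adb" with length 3

3


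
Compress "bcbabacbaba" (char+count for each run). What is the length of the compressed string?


Input: bcbabacbaba
Runs:
  'b' x 1 => "b1"
  'c' x 1 => "c1"
  'b' x 1 => "b1"
  'a' x 1 => "a1"
  'b' x 1 => "b1"
  'a' x 1 => "a1"
  'c' x 1 => "c1"
  'b' x 1 => "b1"
  'a' x 1 => "a1"
  'b' x 1 => "b1"
  'a' x 1 => "a1"
Compressed: "b1c1b1a1b1a1c1b1a1b1a1"
Compressed length: 22

22


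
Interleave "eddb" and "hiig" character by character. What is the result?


Interleaving "eddb" and "hiig":
  Position 0: 'e' from first, 'h' from second => "eh"
  Position 1: 'd' from first, 'i' from second => "di"
  Position 2: 'd' from first, 'i' from second => "di"
  Position 3: 'b' from first, 'g' from second => "bg"
Result: ehdidibg

ehdidibg


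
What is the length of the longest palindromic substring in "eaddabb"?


Input: "eaddabb"
Checking substrings for palindromes:
  [1:5] "adda" (len 4) => palindrome
  [2:4] "dd" (len 2) => palindrome
  [5:7] "bb" (len 2) => palindrome
Longest palindromic substring: "adda" with length 4

4


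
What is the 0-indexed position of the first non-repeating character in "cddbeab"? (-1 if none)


Input: cddbeab
Character frequencies:
  'a': 1
  'b': 2
  'c': 1
  'd': 2
  'e': 1
Scanning left to right for freq == 1:
  Position 0 ('c'): unique! => answer = 0

0


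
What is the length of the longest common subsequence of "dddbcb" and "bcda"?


LCS of "dddbcb" and "bcda"
DP table:
           b    c    d    a
      0    0    0    0    0
  d   0    0    0    1    1
  d   0    0    0    1    1
  d   0    0    0    1    1
  b   0    1    1    1    1
  c   0    1    2    2    2
  b   0    1    2    2    2
LCS length = dp[6][4] = 2

2


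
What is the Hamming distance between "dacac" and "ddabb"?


Comparing "dacac" and "ddabb" position by position:
  Position 0: 'd' vs 'd' => same
  Position 1: 'a' vs 'd' => differ
  Position 2: 'c' vs 'a' => differ
  Position 3: 'a' vs 'b' => differ
  Position 4: 'c' vs 'b' => differ
Total differences (Hamming distance): 4

4


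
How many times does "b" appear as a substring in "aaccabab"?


Searching for "b" in "aaccabab"
Scanning each position:
  Position 0: "a" => no
  Position 1: "a" => no
  Position 2: "c" => no
  Position 3: "c" => no
  Position 4: "a" => no
  Position 5: "b" => MATCH
  Position 6: "a" => no
  Position 7: "b" => MATCH
Total occurrences: 2

2


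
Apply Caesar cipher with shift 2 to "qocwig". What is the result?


Caesar cipher: shift "qocwig" by 2
  'q' (pos 16) + 2 = pos 18 = 's'
  'o' (pos 14) + 2 = pos 16 = 'q'
  'c' (pos 2) + 2 = pos 4 = 'e'
  'w' (pos 22) + 2 = pos 24 = 'y'
  'i' (pos 8) + 2 = pos 10 = 'k'
  'g' (pos 6) + 2 = pos 8 = 'i'
Result: sqeyki

sqeyki
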